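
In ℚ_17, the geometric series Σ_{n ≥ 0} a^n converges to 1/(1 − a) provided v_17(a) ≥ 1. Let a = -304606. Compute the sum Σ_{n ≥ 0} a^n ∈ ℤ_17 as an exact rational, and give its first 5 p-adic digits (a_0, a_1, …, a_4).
Σ a^n = 1/(1 − a) = 1/304607;  first 5 digits = (1, 0, 0, 6, 13)

v_17(a) = 3 ≥ 1, so the series converges in ℤ_17 to 1/(1 − a) = 1/(1 − (-304606)) = 1/304607. Expand this rational in ℤ_17: compute digits iteratively via d_i = x_i mod 17, x_{i+1} = (x_i − d_i)/17. The first 5 digits are (1, 0, 0, 6, 13).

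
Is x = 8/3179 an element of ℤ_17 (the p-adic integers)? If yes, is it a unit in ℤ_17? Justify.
x ∉ ℤ_17 (v_17(x) = -2 < 0)

ℤ_17 = {x ∈ ℚ_17 : v_17(x) ≥ 0} and ℤ_17^× = {x ∈ ℤ_17 : v_17(x) = 0}. Here v_17(8/3179) = v_17(num) − v_17(den) = -2; compare against these criteria.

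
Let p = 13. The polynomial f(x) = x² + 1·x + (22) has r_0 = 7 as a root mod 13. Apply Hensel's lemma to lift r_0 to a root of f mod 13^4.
r_3 = 25825 (mod 28561)

Hensel: r_{i+1} = r_i − f(r_i)·(f′(r_i))^{-1} mod 13^{i+2}, f′(x) = 2x + 1. Iterate:
  r_0 = 7 (mod 13)
  r_1 = 137 (mod 169)
  r_2 = 1658 (mod 2197)
  r_3 = 25825 (mod 28561)
Final: r = 25825 satisfies f(r) ≡ 0 mod 13^4.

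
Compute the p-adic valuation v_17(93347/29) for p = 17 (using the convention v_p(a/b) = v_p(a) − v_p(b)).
v_17(93347/29) = 3

Factor powers of 17 from the numerator and denominator of the reduced fraction: 93347 = 17^3 · 19 and 29 = 17^0 · 29. Apply v_p(a/b) = v_p(a) − v_p(b): v_17(93347/29) = 3 − 0 = 3.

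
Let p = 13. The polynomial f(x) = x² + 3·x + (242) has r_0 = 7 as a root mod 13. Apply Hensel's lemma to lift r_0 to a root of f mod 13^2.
r_1 = 98 (mod 169)

Hensel: r_{i+1} = r_i − f(r_i)·(f′(r_i))^{-1} mod 13^{i+2}, f′(x) = 2x + 3. Iterate:
  r_0 = 7 (mod 13)
  r_1 = 98 (mod 169)
Final: r = 98 satisfies f(r) ≡ 0 mod 13^2.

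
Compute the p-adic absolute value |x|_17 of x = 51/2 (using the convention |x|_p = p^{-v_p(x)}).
|51/2|_17 = 1/17

Step 1 — compute v_17(x) by factoring powers of 17 out of the numerator and denominator: v_17(51/2) = 1. Step 2 — apply |x|_p = p^{-v_p(x)} = 17^{-1} = 1/17.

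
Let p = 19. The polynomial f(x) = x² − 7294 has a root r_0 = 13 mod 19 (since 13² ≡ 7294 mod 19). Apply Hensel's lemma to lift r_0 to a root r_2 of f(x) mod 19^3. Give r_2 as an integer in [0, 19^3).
r_2 = 3661 (mod 6859)

Hensel's recurrence: r_{i+1} = r_i − f(r_i)·(f′(r_i))^{-1} mod 19^{i+2}, with f′(x) = 2x. Iterate:
  r_0 = 13 (mod 19)
  r_1 = 51 (mod 361)
  r_2 = 3661 (mod 6859)
Final: r_2 = 3661, and one checks f(r_2) ≡ 0 mod 19^3.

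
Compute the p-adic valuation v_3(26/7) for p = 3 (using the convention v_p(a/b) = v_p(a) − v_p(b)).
v_3(26/7) = 0

Factor powers of 3 from the numerator and denominator of the reduced fraction: 26 = 3^0 · 26 and 7 = 3^0 · 7. Apply v_p(a/b) = v_p(a) − v_p(b): v_3(26/7) = 0 − 0 = 0.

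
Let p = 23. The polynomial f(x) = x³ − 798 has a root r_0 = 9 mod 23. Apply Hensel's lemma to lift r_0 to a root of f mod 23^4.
r_3 = 185734 (mod 279841)

Hensel: r_{i+1} = r_i − f(r_i)/f′(r_i) mod 23^{i+2}, where f′(x) = 3x². Iterate:
  r_0 = 9 (mod 23)
  r_1 = 55 (mod 529)
  r_2 = 3229 (mod 12167)
  r_3 = 185734 (mod 279841)
Final: r = 185734 with f(r) ≡ 0 mod 23^4.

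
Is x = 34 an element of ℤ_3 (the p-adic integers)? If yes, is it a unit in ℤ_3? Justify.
x ∈ ℤ_3^× (unit); v_3(x) = 0

ℤ_3 = {x ∈ ℚ_3 : v_3(x) ≥ 0} and ℤ_3^× = {x ∈ ℤ_3 : v_3(x) = 0}. Here v_3(34) = v_3(num) − v_3(den) = 0; compare against these criteria.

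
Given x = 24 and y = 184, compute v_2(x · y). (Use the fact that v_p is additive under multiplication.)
v_2(4416) = 6

v_p(x) = 3 (factor: 24 = 2^3 · 3); v_p(y) = 3 (factor: 184 = 2^3 · 23). Additivity: v_p(xy) = v_p(x) + v_p(y) = 3 + 3 = 6. (Direct check: xy = 4416 = 2^6 · (69).)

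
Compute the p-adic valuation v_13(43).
v_13(43) = 0

v_13(n) is the largest exponent k such that 13^k divides n. Factor out: 43 = 13^0 · 43. (Sign doesn't affect v_p.) So v_13(43) = 0.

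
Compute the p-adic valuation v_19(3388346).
v_19(3388346) = 4

v_19(n) is the largest exponent k such that 19^k divides n. Factor out: 3388346 = 19^4 · 26. (Sign doesn't affect v_p.) So v_19(3388346) = 4.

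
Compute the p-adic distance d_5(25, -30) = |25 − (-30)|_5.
d_5(25, -30) = 1/5

Step 1 — x − y = 25 − (-30) = 55. Step 2 — v_5(55) = 1 (factor: 55 = (5^1 · 11); the sign does not affect v_p). Step 3 — |x − y|_5 = 5^{-1} = 1/5.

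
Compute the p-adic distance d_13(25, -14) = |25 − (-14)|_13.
d_13(25, -14) = 1/13

Step 1 — x − y = 25 − (-14) = 39. Step 2 — v_13(39) = 1 (factor: 39 = (13^1 · 3); the sign does not affect v_p). Step 3 — |x − y|_13 = 13^{-1} = 1/13.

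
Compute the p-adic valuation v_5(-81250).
v_5(-81250) = 5

v_5(n) is the largest exponent k such that 5^k divides n. Factor out: -81250 = -5^5 · 26. (Sign doesn't affect v_p.) So v_5(-81250) = 5.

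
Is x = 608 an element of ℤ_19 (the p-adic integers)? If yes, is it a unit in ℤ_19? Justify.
x ∈ ℤ_19 but not a unit; v_19(x) = 1 > 0

ℤ_19 = {x ∈ ℚ_19 : v_19(x) ≥ 0} and ℤ_19^× = {x ∈ ℤ_19 : v_19(x) = 0}. Here v_19(608) = v_19(num) − v_19(den) = 1; compare against these criteria.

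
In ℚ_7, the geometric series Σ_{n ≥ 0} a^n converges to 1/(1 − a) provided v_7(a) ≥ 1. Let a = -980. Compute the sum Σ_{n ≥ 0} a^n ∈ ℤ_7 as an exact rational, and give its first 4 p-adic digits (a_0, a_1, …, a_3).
Σ a^n = 1/(1 − a) = 1/981;  first 4 digits = (1, 0, 1, 4)

v_7(a) = 2 ≥ 1, so the series converges in ℤ_7 to 1/(1 − a) = 1/(1 − (-980)) = 1/981. Expand this rational in ℤ_7: compute digits iteratively via d_i = x_i mod 7, x_{i+1} = (x_i − d_i)/7. The first 4 digits are (1, 0, 1, 4).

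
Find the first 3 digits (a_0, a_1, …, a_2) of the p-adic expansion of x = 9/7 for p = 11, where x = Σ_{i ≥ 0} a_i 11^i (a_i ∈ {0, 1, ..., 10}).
(a_0, …, a_2) = (6, 9, 7)

v_11(9/7) = 0 (numerator and denominator both coprime to 11), so x ∈ ℤ_11^×. Compute digits iteratively via a_i = x_i mod 11, x_{i+1} = (x_i − a_i)/11, with x_0 = x:
  x_0 = 9/7;  a_0 = 6;  x_1 = (x_0 − 6)/11 = -3/7
  x_1 = -3/7;  a_1 = 9;  x_2 = (x_1 − 9)/11 = -6/7
  x_2 = -6/7;  a_2 = 7;  x_3 = (x_2 − 7)/11 = -5/7
Digits: (6, 9, 7).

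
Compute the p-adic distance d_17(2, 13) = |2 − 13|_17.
d_17(2, 13) = 1

Step 1 — x − y = 2 − 13 = -11. Step 2 — v_17(-11) = 0 (factor: -11 = −(17^0 · 11); the sign does not affect v_p). Step 3 — |x − y|_17 = 17^{0} = 1.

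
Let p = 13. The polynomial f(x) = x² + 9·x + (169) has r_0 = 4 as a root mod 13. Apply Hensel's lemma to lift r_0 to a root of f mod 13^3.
r_2 = 498 (mod 2197)

Hensel: r_{i+1} = r_i − f(r_i)·(f′(r_i))^{-1} mod 13^{i+2}, f′(x) = 2x + 9. Iterate:
  r_0 = 4 (mod 13)
  r_1 = 160 (mod 169)
  r_2 = 498 (mod 2197)
Final: r = 498 satisfies f(r) ≡ 0 mod 13^3.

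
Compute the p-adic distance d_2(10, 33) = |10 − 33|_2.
d_2(10, 33) = 1

Step 1 — x − y = 10 − 33 = -23. Step 2 — v_2(-23) = 0 (factor: -23 = −(2^0 · 23); the sign does not affect v_p). Step 3 — |x − y|_2 = 2^{0} = 1.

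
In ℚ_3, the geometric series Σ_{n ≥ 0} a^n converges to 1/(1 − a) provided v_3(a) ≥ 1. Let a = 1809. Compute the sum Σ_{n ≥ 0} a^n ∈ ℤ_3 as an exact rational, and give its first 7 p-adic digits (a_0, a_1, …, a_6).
Σ a^n = 1/(1 − a) = -1/1808;  first 7 digits = (1, 0, 0, 1, 1, 1, 0)

v_3(a) = 3 ≥ 1, so the series converges in ℤ_3 to 1/(1 − a) = 1/(1 − 1809) = -1/1808. Expand this rational in ℤ_3: compute digits iteratively via d_i = x_i mod 3, x_{i+1} = (x_i − d_i)/3. The first 7 digits are (1, 0, 0, 1, 1, 1, 0).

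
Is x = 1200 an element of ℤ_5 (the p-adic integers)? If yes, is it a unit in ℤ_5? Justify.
x ∈ ℤ_5 but not a unit; v_5(x) = 2 > 0

ℤ_5 = {x ∈ ℚ_5 : v_5(x) ≥ 0} and ℤ_5^× = {x ∈ ℤ_5 : v_5(x) = 0}. Here v_5(1200) = v_5(num) − v_5(den) = 2; compare against these criteria.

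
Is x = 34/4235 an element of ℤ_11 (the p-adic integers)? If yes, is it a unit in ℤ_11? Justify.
x ∉ ℤ_11 (v_11(x) = -2 < 0)

ℤ_11 = {x ∈ ℚ_11 : v_11(x) ≥ 0} and ℤ_11^× = {x ∈ ℤ_11 : v_11(x) = 0}. Here v_11(34/4235) = v_11(num) − v_11(den) = -2; compare against these criteria.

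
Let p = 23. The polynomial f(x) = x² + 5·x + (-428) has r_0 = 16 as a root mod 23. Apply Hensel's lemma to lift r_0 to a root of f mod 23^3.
r_2 = 1534 (mod 12167)

Hensel: r_{i+1} = r_i − f(r_i)·(f′(r_i))^{-1} mod 23^{i+2}, f′(x) = 2x + 5. Iterate:
  r_0 = 16 (mod 23)
  r_1 = 476 (mod 529)
  r_2 = 1534 (mod 12167)
Final: r = 1534 satisfies f(r) ≡ 0 mod 23^3.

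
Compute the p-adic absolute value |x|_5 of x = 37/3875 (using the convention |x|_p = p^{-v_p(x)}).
|37/3875|_5 = 125

Step 1 — compute v_5(x) by factoring powers of 5 out of the numerator and denominator: v_5(37/3875) = -3. Step 2 — apply |x|_p = p^{-v_p(x)} = 5^{3} = 125.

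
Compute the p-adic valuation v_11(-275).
v_11(-275) = 1

v_11(n) is the largest exponent k such that 11^k divides n. Factor out: -275 = -11^1 · 25. (Sign doesn't affect v_p.) So v_11(-275) = 1.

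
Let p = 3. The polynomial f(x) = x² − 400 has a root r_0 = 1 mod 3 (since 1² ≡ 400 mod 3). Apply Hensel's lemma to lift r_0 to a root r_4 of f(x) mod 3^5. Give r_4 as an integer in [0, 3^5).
r_4 = 223 (mod 243)

Hensel's recurrence: r_{i+1} = r_i − f(r_i)·(f′(r_i))^{-1} mod 3^{i+2}, with f′(x) = 2x. Iterate:
  r_0 = 1 (mod 3)
  r_1 = 7 (mod 9)
  r_2 = 7 (mod 27)
  r_3 = 61 (mod 81)
  r_4 = 223 (mod 243)
Final: r_4 = 223, and one checks f(r_4) ≡ 0 mod 3^5.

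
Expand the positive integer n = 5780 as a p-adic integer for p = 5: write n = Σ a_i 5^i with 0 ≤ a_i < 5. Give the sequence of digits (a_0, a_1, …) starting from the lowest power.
(a_0, a_1, …) = (0, 1, 1, 1, 4, 1)

Repeated division by 5 gives the digits low-to-high: 5780 = 1·5^1 + 1·5^2 + 1·5^3 + 4·5^4 + 1·5^5. Digit sequence: (0, 1, 1, 1, 4, 1).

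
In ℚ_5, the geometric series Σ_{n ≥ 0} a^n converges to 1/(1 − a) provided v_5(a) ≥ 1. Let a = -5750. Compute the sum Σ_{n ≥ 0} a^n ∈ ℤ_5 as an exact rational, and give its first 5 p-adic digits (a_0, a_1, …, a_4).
Σ a^n = 1/(1 − a) = 1/5751;  first 5 digits = (1, 0, 0, 4, 0)

v_5(a) = 3 ≥ 1, so the series converges in ℤ_5 to 1/(1 − a) = 1/(1 − (-5750)) = 1/5751. Expand this rational in ℤ_5: compute digits iteratively via d_i = x_i mod 5, x_{i+1} = (x_i − d_i)/5. The first 5 digits are (1, 0, 0, 4, 0).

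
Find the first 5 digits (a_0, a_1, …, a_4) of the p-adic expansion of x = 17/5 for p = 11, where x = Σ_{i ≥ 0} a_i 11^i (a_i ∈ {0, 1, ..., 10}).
(a_0, …, a_4) = (10, 6, 6, 6, 6)

v_11(17/5) = 0 (numerator and denominator both coprime to 11), so x ∈ ℤ_11^×. Compute digits iteratively via a_i = x_i mod 11, x_{i+1} = (x_i − a_i)/11, with x_0 = x:
  x_0 = 17/5;  a_0 = 10;  x_1 = (x_0 − 10)/11 = -3/5
  x_1 = -3/5;  a_1 = 6;  x_2 = (x_1 − 6)/11 = -3/5
  x_2 = -3/5;  a_2 = 6;  x_3 = (x_2 − 6)/11 = -3/5
  x_3 = -3/5;  a_3 = 6;  x_4 = (x_3 − 6)/11 = -3/5
  x_4 = -3/5;  a_4 = 6;  x_5 = (x_4 − 6)/11 = -3/5
Digits: (10, 6, 6, 6, 6).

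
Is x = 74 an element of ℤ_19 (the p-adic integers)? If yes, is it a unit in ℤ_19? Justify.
x ∈ ℤ_19^× (unit); v_19(x) = 0

ℤ_19 = {x ∈ ℚ_19 : v_19(x) ≥ 0} and ℤ_19^× = {x ∈ ℤ_19 : v_19(x) = 0}. Here v_19(74) = v_19(num) − v_19(den) = 0; compare against these criteria.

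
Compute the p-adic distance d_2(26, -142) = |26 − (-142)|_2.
d_2(26, -142) = 1/8

Step 1 — x − y = 26 − (-142) = 168. Step 2 — v_2(168) = 3 (factor: 168 = (2^3 · 21); the sign does not affect v_p). Step 3 — |x − y|_2 = 2^{-3} = 1/8.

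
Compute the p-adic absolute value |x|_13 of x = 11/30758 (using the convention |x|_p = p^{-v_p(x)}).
|11/30758|_13 = 2197

Step 1 — compute v_13(x) by factoring powers of 13 out of the numerator and denominator: v_13(11/30758) = -3. Step 2 — apply |x|_p = p^{-v_p(x)} = 13^{3} = 2197.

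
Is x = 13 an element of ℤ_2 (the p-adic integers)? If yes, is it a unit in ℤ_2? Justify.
x ∈ ℤ_2^× (unit); v_2(x) = 0

ℤ_2 = {x ∈ ℚ_2 : v_2(x) ≥ 0} and ℤ_2^× = {x ∈ ℤ_2 : v_2(x) = 0}. Here v_2(13) = v_2(num) − v_2(den) = 0; compare against these criteria.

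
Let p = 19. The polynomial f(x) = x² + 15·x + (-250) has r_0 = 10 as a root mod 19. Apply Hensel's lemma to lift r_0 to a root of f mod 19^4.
r_3 = 10 (mod 130321)

Hensel: r_{i+1} = r_i − f(r_i)·(f′(r_i))^{-1} mod 19^{i+2}, f′(x) = 2x + 15. Iterate:
  r_0 = 10 (mod 19)
  r_1 = 10 (mod 361)
  r_2 = 10 (mod 6859)
  r_3 = 10 (mod 130321)
Final: r = 10 satisfies f(r) ≡ 0 mod 19^4.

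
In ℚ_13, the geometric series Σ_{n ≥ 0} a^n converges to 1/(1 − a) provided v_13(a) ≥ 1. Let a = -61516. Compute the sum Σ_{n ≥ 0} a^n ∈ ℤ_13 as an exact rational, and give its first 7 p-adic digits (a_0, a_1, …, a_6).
Σ a^n = 1/(1 − a) = 1/61517;  first 7 digits = (1, 0, 0, 11, 10, 12, 3)

v_13(a) = 3 ≥ 1, so the series converges in ℤ_13 to 1/(1 − a) = 1/(1 − (-61516)) = 1/61517. Expand this rational in ℤ_13: compute digits iteratively via d_i = x_i mod 13, x_{i+1} = (x_i − d_i)/13. The first 7 digits are (1, 0, 0, 11, 10, 12, 3).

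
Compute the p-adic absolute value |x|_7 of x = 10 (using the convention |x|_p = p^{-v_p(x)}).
|10|_7 = 1

Step 1 — compute v_7(x) by factoring powers of 7 out of the numerator and denominator: v_7(10) = 0. Step 2 — apply |x|_p = p^{-v_p(x)} = 7^{0} = 1.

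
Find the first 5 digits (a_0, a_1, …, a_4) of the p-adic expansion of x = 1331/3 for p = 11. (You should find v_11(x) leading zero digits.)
(a_0, …, a_4) = (0, 0, 0, 4, 7)

v_11(1331/3) = 3, so a_0 = ... = a_2 = 0. Factor out: x = 11^3 · u with u = 1/3 a unit in ℤ_11. Expand u iteratively via a_{v+i} = u_i mod 11, u_{i+1} = (u_i − a_{v+i})/11:
  u_0 = 1/3;  a_3 = 4;  u_1 = (u_0 − 4)/11 = -1/3
  u_1 = -1/3;  a_4 = 7;  u_2 = (u_1 − 7)/11 = -2/3
Digits: (0, 0, 0, 4, 7).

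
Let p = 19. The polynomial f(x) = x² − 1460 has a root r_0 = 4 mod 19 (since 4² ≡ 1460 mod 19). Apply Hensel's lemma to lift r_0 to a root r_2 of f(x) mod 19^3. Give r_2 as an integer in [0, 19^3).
r_2 = 3614 (mod 6859)

Hensel's recurrence: r_{i+1} = r_i − f(r_i)·(f′(r_i))^{-1} mod 19^{i+2}, with f′(x) = 2x. Iterate:
  r_0 = 4 (mod 19)
  r_1 = 4 (mod 361)
  r_2 = 3614 (mod 6859)
Final: r_2 = 3614, and one checks f(r_2) ≡ 0 mod 19^3.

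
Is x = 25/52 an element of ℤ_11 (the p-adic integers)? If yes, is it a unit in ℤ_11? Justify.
x ∈ ℤ_11^× (unit); v_11(x) = 0

ℤ_11 = {x ∈ ℚ_11 : v_11(x) ≥ 0} and ℤ_11^× = {x ∈ ℤ_11 : v_11(x) = 0}. Here v_11(25/52) = v_11(num) − v_11(den) = 0; compare against these criteria.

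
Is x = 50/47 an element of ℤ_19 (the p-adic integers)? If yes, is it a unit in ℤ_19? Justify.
x ∈ ℤ_19^× (unit); v_19(x) = 0

ℤ_19 = {x ∈ ℚ_19 : v_19(x) ≥ 0} and ℤ_19^× = {x ∈ ℤ_19 : v_19(x) = 0}. Here v_19(50/47) = v_19(num) − v_19(den) = 0; compare against these criteria.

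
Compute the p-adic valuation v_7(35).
v_7(35) = 1

v_7(n) is the largest exponent k such that 7^k divides n. Factor out: 35 = 7^1 · 5. (Sign doesn't affect v_p.) So v_7(35) = 1.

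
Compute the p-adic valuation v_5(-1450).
v_5(-1450) = 2

v_5(n) is the largest exponent k such that 5^k divides n. Factor out: -1450 = -5^2 · 58. (Sign doesn't affect v_p.) So v_5(-1450) = 2.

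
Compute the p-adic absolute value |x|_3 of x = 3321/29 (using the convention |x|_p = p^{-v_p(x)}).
|3321/29|_3 = 1/81

Step 1 — compute v_3(x) by factoring powers of 3 out of the numerator and denominator: v_3(3321/29) = 4. Step 2 — apply |x|_p = p^{-v_p(x)} = 3^{-4} = 1/81.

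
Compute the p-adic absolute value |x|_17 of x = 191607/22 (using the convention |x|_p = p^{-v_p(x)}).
|191607/22|_17 = 1/4913

Step 1 — compute v_17(x) by factoring powers of 17 out of the numerator and denominator: v_17(191607/22) = 3. Step 2 — apply |x|_p = p^{-v_p(x)} = 17^{-3} = 1/4913.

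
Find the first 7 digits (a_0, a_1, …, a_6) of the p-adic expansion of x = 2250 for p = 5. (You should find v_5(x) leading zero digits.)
(a_0, …, a_6) = (0, 0, 0, 3, 3, 0, 0)

v_5(2250) = 3, so a_0 = ... = a_2 = 0. Factor out: x = 5^3 · u with u = 18 a unit in ℤ_5. Expand u iteratively via a_{v+i} = u_i mod 5, u_{i+1} = (u_i − a_{v+i})/5:
  u_0 = 18;  a_3 = 3;  u_1 = (u_0 − 3)/5 = 3
  u_1 = 3;  a_4 = 3;  u_2 = (u_1 − 3)/5 = 0
  u_2 = 0;  a_5 = 0;  u_3 = (u_2 − 0)/5 = 0
  u_3 = 0;  a_6 = 0;  u_4 = (u_3 − 0)/5 = 0
Digits: (0, 0, 0, 3, 3, 0, 0).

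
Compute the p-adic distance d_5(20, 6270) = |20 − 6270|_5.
d_5(20, 6270) = 1/3125

Step 1 — x − y = 20 − 6270 = -6250. Step 2 — v_5(-6250) = 5 (factor: -6250 = −(5^5 · 2); the sign does not affect v_p). Step 3 — |x − y|_5 = 5^{-5} = 1/3125.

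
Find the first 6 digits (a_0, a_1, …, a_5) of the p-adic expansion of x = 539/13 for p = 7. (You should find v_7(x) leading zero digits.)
(a_0, …, a_5) = (0, 0, 3, 4, 1, 3)

v_7(539/13) = 2, so a_0 = ... = a_1 = 0. Factor out: x = 7^2 · u with u = 11/13 a unit in ℤ_7. Expand u iteratively via a_{v+i} = u_i mod 7, u_{i+1} = (u_i − a_{v+i})/7:
  u_0 = 11/13;  a_2 = 3;  u_1 = (u_0 − 3)/7 = -4/13
  u_1 = -4/13;  a_3 = 4;  u_2 = (u_1 − 4)/7 = -8/13
  u_2 = -8/13;  a_4 = 1;  u_3 = (u_2 − 1)/7 = -3/13
  u_3 = -3/13;  a_5 = 3;  u_4 = (u_3 − 3)/7 = -6/13
Digits: (0, 0, 3, 4, 1, 3).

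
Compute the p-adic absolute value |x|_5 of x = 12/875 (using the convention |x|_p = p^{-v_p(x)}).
|12/875|_5 = 125

Step 1 — compute v_5(x) by factoring powers of 5 out of the numerator and denominator: v_5(12/875) = -3. Step 2 — apply |x|_p = p^{-v_p(x)} = 5^{3} = 125.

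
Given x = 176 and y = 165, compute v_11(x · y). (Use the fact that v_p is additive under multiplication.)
v_11(29040) = 2

v_p(x) = 1 (factor: 176 = 11^1 · 16); v_p(y) = 1 (factor: 165 = 11^1 · 15). Additivity: v_p(xy) = v_p(x) + v_p(y) = 1 + 1 = 2. (Direct check: xy = 29040 = 11^2 · (240).)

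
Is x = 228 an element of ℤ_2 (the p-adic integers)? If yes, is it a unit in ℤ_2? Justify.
x ∈ ℤ_2 but not a unit; v_2(x) = 2 > 0

ℤ_2 = {x ∈ ℚ_2 : v_2(x) ≥ 0} and ℤ_2^× = {x ∈ ℤ_2 : v_2(x) = 0}. Here v_2(228) = v_2(num) − v_2(den) = 2; compare against these criteria.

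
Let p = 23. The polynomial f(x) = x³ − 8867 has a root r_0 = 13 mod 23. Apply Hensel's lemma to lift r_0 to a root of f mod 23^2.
r_1 = 335 (mod 529)

Hensel: r_{i+1} = r_i − f(r_i)/f′(r_i) mod 23^{i+2}, where f′(x) = 3x². Iterate:
  r_0 = 13 (mod 23)
  r_1 = 335 (mod 529)
Final: r = 335 with f(r) ≡ 0 mod 23^2.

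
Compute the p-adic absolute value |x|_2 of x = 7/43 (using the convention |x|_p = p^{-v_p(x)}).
|7/43|_2 = 1

Step 1 — compute v_2(x) by factoring powers of 2 out of the numerator and denominator: v_2(7/43) = 0. Step 2 — apply |x|_p = p^{-v_p(x)} = 2^{0} = 1.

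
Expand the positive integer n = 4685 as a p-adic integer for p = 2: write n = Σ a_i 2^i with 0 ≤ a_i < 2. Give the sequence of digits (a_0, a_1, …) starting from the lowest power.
(a_0, a_1, …) = (1, 0, 1, 1, 0, 0, 1, 0, 0, 1, 0, 0, 1)

Repeated division by 2 gives the digits low-to-high: 4685 = 1 + 1·2^2 + 1·2^3 + 1·2^6 + 1·2^9 + 1·2^12. Digit sequence: (1, 0, 1, 1, 0, 0, 1, 0, 0, 1, 0, 0, 1).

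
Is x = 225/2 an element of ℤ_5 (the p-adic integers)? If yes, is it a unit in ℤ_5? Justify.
x ∈ ℤ_5 but not a unit; v_5(x) = 2 > 0

ℤ_5 = {x ∈ ℚ_5 : v_5(x) ≥ 0} and ℤ_5^× = {x ∈ ℤ_5 : v_5(x) = 0}. Here v_5(225/2) = v_5(num) − v_5(den) = 2; compare against these criteria.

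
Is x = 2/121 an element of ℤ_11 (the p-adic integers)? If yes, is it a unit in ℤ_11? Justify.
x ∉ ℤ_11 (v_11(x) = -2 < 0)

ℤ_11 = {x ∈ ℚ_11 : v_11(x) ≥ 0} and ℤ_11^× = {x ∈ ℤ_11 : v_11(x) = 0}. Here v_11(2/121) = v_11(num) − v_11(den) = -2; compare against these criteria.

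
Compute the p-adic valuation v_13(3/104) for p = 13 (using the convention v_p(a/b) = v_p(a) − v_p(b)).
v_13(3/104) = -1

Factor powers of 13 from the numerator and denominator of the reduced fraction: 3 = 13^0 · 3 and 104 = 13^1 · 8. Apply v_p(a/b) = v_p(a) − v_p(b): v_13(3/104) = 0 − 1 = -1.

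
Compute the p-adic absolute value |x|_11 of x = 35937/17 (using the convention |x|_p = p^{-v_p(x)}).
|35937/17|_11 = 1/1331

Step 1 — compute v_11(x) by factoring powers of 11 out of the numerator and denominator: v_11(35937/17) = 3. Step 2 — apply |x|_p = p^{-v_p(x)} = 11^{-3} = 1/1331.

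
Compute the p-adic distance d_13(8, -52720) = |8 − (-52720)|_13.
d_13(8, -52720) = 1/2197

Step 1 — x − y = 8 − (-52720) = 52728. Step 2 — v_13(52728) = 3 (factor: 52728 = (13^3 · 24); the sign does not affect v_p). Step 3 — |x − y|_13 = 13^{-3} = 1/2197.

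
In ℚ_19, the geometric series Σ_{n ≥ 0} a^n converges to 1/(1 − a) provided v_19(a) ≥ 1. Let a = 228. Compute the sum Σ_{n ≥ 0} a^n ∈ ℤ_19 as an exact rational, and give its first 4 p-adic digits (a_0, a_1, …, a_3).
Σ a^n = 1/(1 − a) = -1/227;  first 4 digits = (1, 12, 11, 6)

v_19(a) = 1 ≥ 1, so the series converges in ℤ_19 to 1/(1 − a) = 1/(1 − 228) = -1/227. Expand this rational in ℤ_19: compute digits iteratively via d_i = x_i mod 19, x_{i+1} = (x_i − d_i)/19. The first 4 digits are (1, 12, 11, 6).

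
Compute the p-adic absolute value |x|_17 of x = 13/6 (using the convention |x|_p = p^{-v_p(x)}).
|13/6|_17 = 1

Step 1 — compute v_17(x) by factoring powers of 17 out of the numerator and denominator: v_17(13/6) = 0. Step 2 — apply |x|_p = p^{-v_p(x)} = 17^{0} = 1.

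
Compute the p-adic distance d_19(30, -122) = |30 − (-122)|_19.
d_19(30, -122) = 1/19

Step 1 — x − y = 30 − (-122) = 152. Step 2 — v_19(152) = 1 (factor: 152 = (19^1 · 8); the sign does not affect v_p). Step 3 — |x − y|_19 = 19^{-1} = 1/19.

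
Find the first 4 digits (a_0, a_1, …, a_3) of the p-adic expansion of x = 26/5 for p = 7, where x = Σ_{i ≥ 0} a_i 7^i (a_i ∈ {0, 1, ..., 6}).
(a_0, …, a_3) = (1, 2, 4, 5)

v_7(26/5) = 0 (numerator and denominator both coprime to 7), so x ∈ ℤ_7^×. Compute digits iteratively via a_i = x_i mod 7, x_{i+1} = (x_i − a_i)/7, with x_0 = x:
  x_0 = 26/5;  a_0 = 1;  x_1 = (x_0 − 1)/7 = 3/5
  x_1 = 3/5;  a_1 = 2;  x_2 = (x_1 − 2)/7 = -1/5
  x_2 = -1/5;  a_2 = 4;  x_3 = (x_2 − 4)/7 = -3/5
  x_3 = -3/5;  a_3 = 5;  x_4 = (x_3 − 5)/7 = -4/5
Digits: (1, 2, 4, 5).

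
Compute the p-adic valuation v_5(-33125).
v_5(-33125) = 4

v_5(n) is the largest exponent k such that 5^k divides n. Factor out: -33125 = -5^4 · 53. (Sign doesn't affect v_p.) So v_5(-33125) = 4.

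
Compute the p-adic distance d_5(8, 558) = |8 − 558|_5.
d_5(8, 558) = 1/25

Step 1 — x − y = 8 − 558 = -550. Step 2 — v_5(-550) = 2 (factor: -550 = −(5^2 · 22); the sign does not affect v_p). Step 3 — |x − y|_5 = 5^{-2} = 1/25.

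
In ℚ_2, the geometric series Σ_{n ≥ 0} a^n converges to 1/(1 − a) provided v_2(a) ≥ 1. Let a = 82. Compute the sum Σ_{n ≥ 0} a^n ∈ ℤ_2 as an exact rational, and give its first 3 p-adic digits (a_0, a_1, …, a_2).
Σ a^n = 1/(1 − a) = -1/81;  first 3 digits = (1, 1, 1)

v_2(a) = 1 ≥ 1, so the series converges in ℤ_2 to 1/(1 − a) = 1/(1 − 82) = -1/81. Expand this rational in ℤ_2: compute digits iteratively via d_i = x_i mod 2, x_{i+1} = (x_i − d_i)/2. The first 3 digits are (1, 1, 1).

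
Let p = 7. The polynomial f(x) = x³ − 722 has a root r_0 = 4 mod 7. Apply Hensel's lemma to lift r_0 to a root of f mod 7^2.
r_1 = 32 (mod 49)

Hensel: r_{i+1} = r_i − f(r_i)/f′(r_i) mod 7^{i+2}, where f′(x) = 3x². Iterate:
  r_0 = 4 (mod 7)
  r_1 = 32 (mod 49)
Final: r = 32 with f(r) ≡ 0 mod 7^2.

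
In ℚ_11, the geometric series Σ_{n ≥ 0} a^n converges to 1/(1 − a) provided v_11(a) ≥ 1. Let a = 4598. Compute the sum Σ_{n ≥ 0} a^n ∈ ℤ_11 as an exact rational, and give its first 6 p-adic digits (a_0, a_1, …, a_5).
Σ a^n = 1/(1 − a) = -1/4597;  first 6 digits = (1, 0, 5, 3, 3, 10)

v_11(a) = 2 ≥ 1, so the series converges in ℤ_11 to 1/(1 − a) = 1/(1 − 4598) = -1/4597. Expand this rational in ℤ_11: compute digits iteratively via d_i = x_i mod 11, x_{i+1} = (x_i − d_i)/11. The first 6 digits are (1, 0, 5, 3, 3, 10).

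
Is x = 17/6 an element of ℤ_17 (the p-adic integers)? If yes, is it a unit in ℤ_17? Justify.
x ∈ ℤ_17 but not a unit; v_17(x) = 1 > 0

ℤ_17 = {x ∈ ℚ_17 : v_17(x) ≥ 0} and ℤ_17^× = {x ∈ ℤ_17 : v_17(x) = 0}. Here v_17(17/6) = v_17(num) − v_17(den) = 1; compare against these criteria.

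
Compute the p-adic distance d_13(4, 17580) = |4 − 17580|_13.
d_13(4, 17580) = 1/2197

Step 1 — x − y = 4 − 17580 = -17576. Step 2 — v_13(-17576) = 3 (factor: -17576 = −(13^3 · 8); the sign does not affect v_p). Step 3 — |x − y|_13 = 13^{-3} = 1/2197.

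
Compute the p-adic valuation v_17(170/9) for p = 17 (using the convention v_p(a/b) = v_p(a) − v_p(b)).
v_17(170/9) = 1

Factor powers of 17 from the numerator and denominator of the reduced fraction: 170 = 17^1 · 10 and 9 = 17^0 · 9. Apply v_p(a/b) = v_p(a) − v_p(b): v_17(170/9) = 1 − 0 = 1.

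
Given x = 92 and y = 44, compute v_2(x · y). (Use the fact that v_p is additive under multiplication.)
v_2(4048) = 4

v_p(x) = 2 (factor: 92 = 2^2 · 23); v_p(y) = 2 (factor: 44 = 2^2 · 11). Additivity: v_p(xy) = v_p(x) + v_p(y) = 2 + 2 = 4. (Direct check: xy = 4048 = 2^4 · (253).)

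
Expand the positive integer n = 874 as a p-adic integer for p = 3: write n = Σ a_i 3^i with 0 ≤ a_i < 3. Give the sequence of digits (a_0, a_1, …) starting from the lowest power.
(a_0, a_1, …) = (1, 0, 1, 2, 1, 0, 1)

Repeated division by 3 gives the digits low-to-high: 874 = 1 + 1·3^2 + 2·3^3 + 1·3^4 + 1·3^6. Digit sequence: (1, 0, 1, 2, 1, 0, 1).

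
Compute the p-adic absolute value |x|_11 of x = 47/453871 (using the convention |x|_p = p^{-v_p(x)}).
|47/453871|_11 = 14641

Step 1 — compute v_11(x) by factoring powers of 11 out of the numerator and denominator: v_11(47/453871) = -4. Step 2 — apply |x|_p = p^{-v_p(x)} = 11^{4} = 14641.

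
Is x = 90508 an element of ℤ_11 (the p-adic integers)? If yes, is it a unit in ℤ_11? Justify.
x ∈ ℤ_11 but not a unit; v_11(x) = 3 > 0

ℤ_11 = {x ∈ ℚ_11 : v_11(x) ≥ 0} and ℤ_11^× = {x ∈ ℤ_11 : v_11(x) = 0}. Here v_11(90508) = v_11(num) − v_11(den) = 3; compare against these criteria.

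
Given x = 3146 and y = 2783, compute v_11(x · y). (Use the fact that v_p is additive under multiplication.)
v_11(8755318) = 4

v_p(x) = 2 (factor: 3146 = 11^2 · 26); v_p(y) = 2 (factor: 2783 = 11^2 · 23). Additivity: v_p(xy) = v_p(x) + v_p(y) = 2 + 2 = 4. (Direct check: xy = 8755318 = 11^4 · (598).)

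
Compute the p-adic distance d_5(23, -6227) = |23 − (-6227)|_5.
d_5(23, -6227) = 1/3125

Step 1 — x − y = 23 − (-6227) = 6250. Step 2 — v_5(6250) = 5 (factor: 6250 = (5^5 · 2); the sign does not affect v_p). Step 3 — |x − y|_5 = 5^{-5} = 1/3125.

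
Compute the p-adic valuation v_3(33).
v_3(33) = 1

v_3(n) is the largest exponent k such that 3^k divides n. Factor out: 33 = 3^1 · 11. (Sign doesn't affect v_p.) So v_3(33) = 1.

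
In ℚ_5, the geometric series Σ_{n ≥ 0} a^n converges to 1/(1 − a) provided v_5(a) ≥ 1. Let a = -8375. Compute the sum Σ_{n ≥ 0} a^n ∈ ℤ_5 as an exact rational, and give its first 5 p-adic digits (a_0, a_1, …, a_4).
Σ a^n = 1/(1 − a) = 1/8376;  first 5 digits = (1, 0, 0, 3, 1)

v_5(a) = 3 ≥ 1, so the series converges in ℤ_5 to 1/(1 − a) = 1/(1 − (-8375)) = 1/8376. Expand this rational in ℤ_5: compute digits iteratively via d_i = x_i mod 5, x_{i+1} = (x_i − d_i)/5. The first 5 digits are (1, 0, 0, 3, 1).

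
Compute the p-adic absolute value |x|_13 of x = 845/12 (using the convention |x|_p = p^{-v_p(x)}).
|845/12|_13 = 1/169

Step 1 — compute v_13(x) by factoring powers of 13 out of the numerator and denominator: v_13(845/12) = 2. Step 2 — apply |x|_p = p^{-v_p(x)} = 13^{-2} = 1/169.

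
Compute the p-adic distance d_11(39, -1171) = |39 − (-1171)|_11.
d_11(39, -1171) = 1/121

Step 1 — x − y = 39 − (-1171) = 1210. Step 2 — v_11(1210) = 2 (factor: 1210 = (11^2 · 10); the sign does not affect v_p). Step 3 — |x − y|_11 = 11^{-2} = 1/121.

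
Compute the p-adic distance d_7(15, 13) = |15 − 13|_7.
d_7(15, 13) = 1

Step 1 — x − y = 15 − 13 = 2. Step 2 — v_7(2) = 0 (factor: 2 = (7^0 · 2); the sign does not affect v_p). Step 3 — |x − y|_7 = 7^{0} = 1.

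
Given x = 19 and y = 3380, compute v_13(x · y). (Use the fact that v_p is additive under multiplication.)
v_13(64220) = 2

v_p(x) = 0 (factor: 19 = 13^0 · 19); v_p(y) = 2 (factor: 3380 = 13^2 · 20). Additivity: v_p(xy) = v_p(x) + v_p(y) = 0 + 2 = 2. (Direct check: xy = 64220 = 13^2 · (380).)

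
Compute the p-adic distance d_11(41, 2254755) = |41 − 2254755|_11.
d_11(41, 2254755) = 1/161051

Step 1 — x − y = 41 − 2254755 = -2254714. Step 2 — v_11(-2254714) = 5 (factor: -2254714 = −(11^5 · 14); the sign does not affect v_p). Step 3 — |x − y|_11 = 11^{-5} = 1/161051.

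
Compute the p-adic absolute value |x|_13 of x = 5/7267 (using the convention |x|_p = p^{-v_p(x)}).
|5/7267|_13 = 169

Step 1 — compute v_13(x) by factoring powers of 13 out of the numerator and denominator: v_13(5/7267) = -2. Step 2 — apply |x|_p = p^{-v_p(x)} = 13^{2} = 169.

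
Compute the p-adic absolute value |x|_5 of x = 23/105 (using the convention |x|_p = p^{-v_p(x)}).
|23/105|_5 = 5

Step 1 — compute v_5(x) by factoring powers of 5 out of the numerator and denominator: v_5(23/105) = -1. Step 2 — apply |x|_p = p^{-v_p(x)} = 5^{1} = 5.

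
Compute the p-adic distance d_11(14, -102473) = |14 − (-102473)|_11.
d_11(14, -102473) = 1/14641

Step 1 — x − y = 14 − (-102473) = 102487. Step 2 — v_11(102487) = 4 (factor: 102487 = (11^4 · 7); the sign does not affect v_p). Step 3 — |x − y|_11 = 11^{-4} = 1/14641.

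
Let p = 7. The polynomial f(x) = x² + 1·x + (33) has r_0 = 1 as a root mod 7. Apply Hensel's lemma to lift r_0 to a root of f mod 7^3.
r_2 = 71 (mod 343)

Hensel: r_{i+1} = r_i − f(r_i)·(f′(r_i))^{-1} mod 7^{i+2}, f′(x) = 2x + 1. Iterate:
  r_0 = 1 (mod 7)
  r_1 = 22 (mod 49)
  r_2 = 71 (mod 343)
Final: r = 71 satisfies f(r) ≡ 0 mod 7^3.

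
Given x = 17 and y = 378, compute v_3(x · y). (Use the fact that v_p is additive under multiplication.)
v_3(6426) = 3

v_p(x) = 0 (factor: 17 = 3^0 · 17); v_p(y) = 3 (factor: 378 = 3^3 · 14). Additivity: v_p(xy) = v_p(x) + v_p(y) = 0 + 3 = 3. (Direct check: xy = 6426 = 3^3 · (238).)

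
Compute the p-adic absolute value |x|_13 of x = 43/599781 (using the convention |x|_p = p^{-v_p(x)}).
|43/599781|_13 = 28561

Step 1 — compute v_13(x) by factoring powers of 13 out of the numerator and denominator: v_13(43/599781) = -4. Step 2 — apply |x|_p = p^{-v_p(x)} = 13^{4} = 28561.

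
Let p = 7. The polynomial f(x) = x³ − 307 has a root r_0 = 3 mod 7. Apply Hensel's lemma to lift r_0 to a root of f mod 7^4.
r_3 = 164 (mod 2401)

Hensel: r_{i+1} = r_i − f(r_i)/f′(r_i) mod 7^{i+2}, where f′(x) = 3x². Iterate:
  r_0 = 3 (mod 7)
  r_1 = 17 (mod 49)
  r_2 = 164 (mod 343)
  r_3 = 164 (mod 2401)
Final: r = 164 with f(r) ≡ 0 mod 7^4.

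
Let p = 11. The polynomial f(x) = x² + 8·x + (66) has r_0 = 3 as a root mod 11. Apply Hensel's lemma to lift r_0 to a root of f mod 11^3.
r_2 = 1059 (mod 1331)

Hensel: r_{i+1} = r_i − f(r_i)·(f′(r_i))^{-1} mod 11^{i+2}, f′(x) = 2x + 8. Iterate:
  r_0 = 3 (mod 11)
  r_1 = 91 (mod 121)
  r_2 = 1059 (mod 1331)
Final: r = 1059 satisfies f(r) ≡ 0 mod 11^3.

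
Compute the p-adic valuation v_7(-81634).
v_7(-81634) = 4

v_7(n) is the largest exponent k such that 7^k divides n. Factor out: -81634 = -7^4 · 34. (Sign doesn't affect v_p.) So v_7(-81634) = 4.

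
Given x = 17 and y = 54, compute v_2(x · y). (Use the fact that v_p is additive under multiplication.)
v_2(918) = 1

v_p(x) = 0 (factor: 17 = 2^0 · 17); v_p(y) = 1 (factor: 54 = 2^1 · 27). Additivity: v_p(xy) = v_p(x) + v_p(y) = 0 + 1 = 1. (Direct check: xy = 918 = 2^1 · (459).)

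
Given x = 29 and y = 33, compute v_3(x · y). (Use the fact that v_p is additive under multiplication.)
v_3(957) = 1

v_p(x) = 0 (factor: 29 = 3^0 · 29); v_p(y) = 1 (factor: 33 = 3^1 · 11). Additivity: v_p(xy) = v_p(x) + v_p(y) = 0 + 1 = 1. (Direct check: xy = 957 = 3^1 · (319).)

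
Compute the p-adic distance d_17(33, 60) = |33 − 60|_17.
d_17(33, 60) = 1

Step 1 — x − y = 33 − 60 = -27. Step 2 — v_17(-27) = 0 (factor: -27 = −(17^0 · 27); the sign does not affect v_p). Step 3 — |x − y|_17 = 17^{0} = 1.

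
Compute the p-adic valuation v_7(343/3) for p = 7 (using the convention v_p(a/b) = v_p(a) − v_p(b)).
v_7(343/3) = 3

Factor powers of 7 from the numerator and denominator of the reduced fraction: 343 = 7^3 · 1 and 3 = 7^0 · 3. Apply v_p(a/b) = v_p(a) − v_p(b): v_7(343/3) = 3 − 0 = 3.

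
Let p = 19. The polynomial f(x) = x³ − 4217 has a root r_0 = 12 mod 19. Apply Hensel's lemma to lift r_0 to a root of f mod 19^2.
r_1 = 164 (mod 361)

Hensel: r_{i+1} = r_i − f(r_i)/f′(r_i) mod 19^{i+2}, where f′(x) = 3x². Iterate:
  r_0 = 12 (mod 19)
  r_1 = 164 (mod 361)
Final: r = 164 with f(r) ≡ 0 mod 19^2.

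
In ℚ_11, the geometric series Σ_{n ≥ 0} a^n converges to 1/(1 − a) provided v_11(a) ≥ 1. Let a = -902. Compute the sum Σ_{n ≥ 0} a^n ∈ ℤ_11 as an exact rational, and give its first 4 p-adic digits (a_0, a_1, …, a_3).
Σ a^n = 1/(1 − a) = 1/903;  first 4 digits = (1, 6, 6, 1)

v_11(a) = 1 ≥ 1, so the series converges in ℤ_11 to 1/(1 − a) = 1/(1 − (-902)) = 1/903. Expand this rational in ℤ_11: compute digits iteratively via d_i = x_i mod 11, x_{i+1} = (x_i − d_i)/11. The first 4 digits are (1, 6, 6, 1).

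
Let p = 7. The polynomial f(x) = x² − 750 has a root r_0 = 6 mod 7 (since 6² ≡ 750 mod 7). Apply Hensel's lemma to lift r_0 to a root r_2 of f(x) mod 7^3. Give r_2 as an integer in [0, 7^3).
r_2 = 335 (mod 343)

Hensel's recurrence: r_{i+1} = r_i − f(r_i)·(f′(r_i))^{-1} mod 7^{i+2}, with f′(x) = 2x. Iterate:
  r_0 = 6 (mod 7)
  r_1 = 41 (mod 49)
  r_2 = 335 (mod 343)
Final: r_2 = 335, and one checks f(r_2) ≡ 0 mod 7^3.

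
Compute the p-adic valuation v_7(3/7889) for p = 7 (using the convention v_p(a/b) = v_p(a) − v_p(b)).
v_7(3/7889) = -3

Factor powers of 7 from the numerator and denominator of the reduced fraction: 3 = 7^0 · 3 and 7889 = 7^3 · 23. Apply v_p(a/b) = v_p(a) − v_p(b): v_7(3/7889) = 0 − 3 = -3.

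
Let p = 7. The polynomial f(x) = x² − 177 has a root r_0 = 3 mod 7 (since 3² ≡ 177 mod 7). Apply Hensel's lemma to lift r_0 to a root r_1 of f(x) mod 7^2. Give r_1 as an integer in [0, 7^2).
r_1 = 31 (mod 49)

Hensel's recurrence: r_{i+1} = r_i − f(r_i)·(f′(r_i))^{-1} mod 7^{i+2}, with f′(x) = 2x. Iterate:
  r_0 = 3 (mod 7)
  r_1 = 31 (mod 49)
Final: r_1 = 31, and one checks f(r_1) ≡ 0 mod 7^2.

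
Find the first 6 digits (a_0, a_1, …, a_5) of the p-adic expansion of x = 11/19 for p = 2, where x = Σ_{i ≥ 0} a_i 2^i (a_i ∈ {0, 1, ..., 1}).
(a_0, …, a_5) = (1, 0, 0, 1, 0, 1)

v_2(11/19) = 0 (numerator and denominator both coprime to 2), so x ∈ ℤ_2^×. Compute digits iteratively via a_i = x_i mod 2, x_{i+1} = (x_i − a_i)/2, with x_0 = x:
  x_0 = 11/19;  a_0 = 1;  x_1 = (x_0 − 1)/2 = -4/19
  x_1 = -4/19;  a_1 = 0;  x_2 = (x_1 − 0)/2 = -2/19
  x_2 = -2/19;  a_2 = 0;  x_3 = (x_2 − 0)/2 = -1/19
  x_3 = -1/19;  a_3 = 1;  x_4 = (x_3 − 1)/2 = -10/19
  x_4 = -10/19;  a_4 = 0;  x_5 = (x_4 − 0)/2 = -5/19
  x_5 = -5/19;  a_5 = 1;  x_6 = (x_5 − 1)/2 = -12/19
Digits: (1, 0, 0, 1, 0, 1).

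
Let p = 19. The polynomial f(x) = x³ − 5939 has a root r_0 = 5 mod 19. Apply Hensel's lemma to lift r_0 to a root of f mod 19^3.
r_2 = 6104 (mod 6859)

Hensel: r_{i+1} = r_i − f(r_i)/f′(r_i) mod 19^{i+2}, where f′(x) = 3x². Iterate:
  r_0 = 5 (mod 19)
  r_1 = 328 (mod 361)
  r_2 = 6104 (mod 6859)
Final: r = 6104 with f(r) ≡ 0 mod 19^3.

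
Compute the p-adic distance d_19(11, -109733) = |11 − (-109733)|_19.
d_19(11, -109733) = 1/6859

Step 1 — x − y = 11 − (-109733) = 109744. Step 2 — v_19(109744) = 3 (factor: 109744 = (19^3 · 16); the sign does not affect v_p). Step 3 — |x − y|_19 = 19^{-3} = 1/6859.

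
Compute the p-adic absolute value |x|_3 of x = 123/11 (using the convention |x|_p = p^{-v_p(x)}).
|123/11|_3 = 1/3

Step 1 — compute v_3(x) by factoring powers of 3 out of the numerator and denominator: v_3(123/11) = 1. Step 2 — apply |x|_p = p^{-v_p(x)} = 3^{-1} = 1/3.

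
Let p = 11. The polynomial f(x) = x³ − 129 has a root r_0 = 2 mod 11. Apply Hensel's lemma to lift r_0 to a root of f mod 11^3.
r_2 = 123 (mod 1331)

Hensel: r_{i+1} = r_i − f(r_i)/f′(r_i) mod 11^{i+2}, where f′(x) = 3x². Iterate:
  r_0 = 2 (mod 11)
  r_1 = 2 (mod 121)
  r_2 = 123 (mod 1331)
Final: r = 123 with f(r) ≡ 0 mod 11^3.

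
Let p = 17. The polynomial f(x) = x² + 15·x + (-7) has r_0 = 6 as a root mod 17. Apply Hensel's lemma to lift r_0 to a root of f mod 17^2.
r_1 = 23 (mod 289)

Hensel: r_{i+1} = r_i − f(r_i)·(f′(r_i))^{-1} mod 17^{i+2}, f′(x) = 2x + 15. Iterate:
  r_0 = 6 (mod 17)
  r_1 = 23 (mod 289)
Final: r = 23 satisfies f(r) ≡ 0 mod 17^2.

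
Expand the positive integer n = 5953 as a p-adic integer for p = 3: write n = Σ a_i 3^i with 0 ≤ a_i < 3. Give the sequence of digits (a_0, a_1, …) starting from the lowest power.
(a_0, a_1, …) = (1, 1, 1, 1, 1, 0, 2, 2)

Repeated division by 3 gives the digits low-to-high: 5953 = 1 + 1·3^1 + 1·3^2 + 1·3^3 + 1·3^4 + 2·3^6 + 2·3^7. Digit sequence: (1, 1, 1, 1, 1, 0, 2, 2).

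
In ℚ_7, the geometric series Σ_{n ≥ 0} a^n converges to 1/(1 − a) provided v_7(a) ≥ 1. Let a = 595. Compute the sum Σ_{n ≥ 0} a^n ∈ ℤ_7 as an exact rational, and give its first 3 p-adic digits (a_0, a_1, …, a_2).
Σ a^n = 1/(1 − a) = -1/594;  first 3 digits = (1, 1, 6)

v_7(a) = 1 ≥ 1, so the series converges in ℤ_7 to 1/(1 − a) = 1/(1 − 595) = -1/594. Expand this rational in ℤ_7: compute digits iteratively via d_i = x_i mod 7, x_{i+1} = (x_i − d_i)/7. The first 3 digits are (1, 1, 6).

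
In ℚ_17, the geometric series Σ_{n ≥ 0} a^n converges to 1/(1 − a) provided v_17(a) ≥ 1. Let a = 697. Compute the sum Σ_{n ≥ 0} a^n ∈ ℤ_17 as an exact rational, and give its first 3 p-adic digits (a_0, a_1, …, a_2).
Σ a^n = 1/(1 − a) = -1/696;  first 3 digits = (1, 7, 0)

v_17(a) = 1 ≥ 1, so the series converges in ℤ_17 to 1/(1 − a) = 1/(1 − 697) = -1/696. Expand this rational in ℤ_17: compute digits iteratively via d_i = x_i mod 17, x_{i+1} = (x_i − d_i)/17. The first 3 digits are (1, 7, 0).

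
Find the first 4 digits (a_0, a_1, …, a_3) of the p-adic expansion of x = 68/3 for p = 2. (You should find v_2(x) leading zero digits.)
(a_0, …, a_3) = (0, 0, 1, 1)

v_2(68/3) = 2, so a_0 = ... = a_1 = 0. Factor out: x = 2^2 · u with u = 17/3 a unit in ℤ_2. Expand u iteratively via a_{v+i} = u_i mod 2, u_{i+1} = (u_i − a_{v+i})/2:
  u_0 = 17/3;  a_2 = 1;  u_1 = (u_0 − 1)/2 = 7/3
  u_1 = 7/3;  a_3 = 1;  u_2 = (u_1 − 1)/2 = 2/3
Digits: (0, 0, 1, 1).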